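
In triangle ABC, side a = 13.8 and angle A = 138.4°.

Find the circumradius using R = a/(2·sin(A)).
R = a/(2·sin(A)) = 13.8/(2·sin(138.4°))
sin(138.4°) ≈ 0.663926
R ≈ 13.8/(2·0.663926) = 13.8/1.32785 ≈ 10.3927

R = 10.39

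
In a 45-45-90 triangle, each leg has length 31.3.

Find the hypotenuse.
In a 45-45-90 triangle the sides are in ratio 1 : 1 : √2, so hypotenuse = leg·√2.
Hypotenuse = 31.3·√2 ≈ 31.3·1.41421 ≈ 44.2649

Hypotenuse = 31.3√2 = 44.26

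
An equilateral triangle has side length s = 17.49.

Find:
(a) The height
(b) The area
(a) The height splits the triangle into two 30-60-90 halves: h = s·√3/2 = 17.49·1.73205/2 ≈ 30.2936/2 ≈ 15.1468
(b) Area = (√3/4)·s² = (√3/4)·17.49² = (√3/4)·305.9001 ≈ 0.433013·305.9001 ≈ 132.459

Height = 15.15, Area = 132.5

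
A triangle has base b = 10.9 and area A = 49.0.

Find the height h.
A = ½·b·h  ⇒  h = 2A/b = 2·49.0/10.9 = 98/10.9 ≈ 8.99083

h = 8.991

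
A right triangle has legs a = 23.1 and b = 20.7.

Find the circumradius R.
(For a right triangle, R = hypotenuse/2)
Hypotenuse c = √(a² + b²) = √(533.61 + 428.49) = √962.1 ≈ 31.0177
R = c/2 ≈ 31.0177/2 ≈ 15.5089

R = 15.51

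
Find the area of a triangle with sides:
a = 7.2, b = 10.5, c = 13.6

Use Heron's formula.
s = (7.2 + 10.5 + 13.6)/2 = 31.3/2 = 15.65
s − a = 8.45, s − b = 5.15, s − c = 2.05
s(s−a)(s−b)(s−c) = 15.65·8.45·5.15·2.05 ≈ 1396.15
Area = √1396.15 ≈ 37.3651

Area = 37.37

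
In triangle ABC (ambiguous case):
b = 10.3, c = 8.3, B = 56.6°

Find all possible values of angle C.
b/sin(B) = c/sin(C)  ⇒  sin(C) = c·sin(B)/b = 8.3·sin(56.6°)/10.3
sin(56.6°) ≈ 0.834848
sin(C) ≈ 8.3·0.834848/10.3 ≈ 6.92924/10.3 ≈ 0.672741
Candidate 1: C₁ = arcsin(0.672741) ≈ 42.279°  →  A = 180° − 56.6° − 42.279° ≈ 81.121° > 0, valid
Candidate 2: C₂ = 180° − C₁ ≈ 137.721°  →  A = 180° − 56.6° − 137.721° ≈ -14.321° ≤ 0, not a valid triangle

C = 42.28° (one solution)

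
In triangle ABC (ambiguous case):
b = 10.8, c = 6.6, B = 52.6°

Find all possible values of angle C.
b/sin(B) = c/sin(C)  ⇒  sin(C) = c·sin(B)/b = 6.6·sin(52.6°)/10.8
sin(52.6°) ≈ 0.794415
sin(C) ≈ 6.6·0.794415/10.8 ≈ 5.24314/10.8 ≈ 0.485476
Candidate 1: C₁ = arcsin(0.485476) ≈ 29.0436°  →  A = 180° − 52.6° − 29.0436° ≈ 98.3564° > 0, valid
Candidate 2: C₂ = 180° − C₁ ≈ 150.956°  →  A = 180° − 52.6° − 150.956° ≈ -23.5564° ≤ 0, not a valid triangle

C = 29.04° (one solution)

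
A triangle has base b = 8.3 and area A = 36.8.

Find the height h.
A = ½·b·h  ⇒  h = 2A/b = 2·36.8/8.3 = 73.6/8.3 ≈ 8.86747

h = 8.867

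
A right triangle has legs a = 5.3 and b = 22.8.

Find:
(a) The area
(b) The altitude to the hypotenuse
(a) The legs are perpendicular, so Area = ½·a·b = ½·5.3·22.8 = ½·120.84 = 60.42
(b) Hypotenuse c = √(a² + b²) = √(28.09 + 519.84) = √547.93 ≈ 23.4079
    Area = ½·c·h_c  ⇒  h_c = 2·Area/c = 120.84/23.4079 ≈ 5.16236

Area = 60.42, h_c = 5.162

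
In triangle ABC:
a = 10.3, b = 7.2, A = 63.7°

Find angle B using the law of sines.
a/sin(A) = b/sin(B)  ⇒  sin(B) = b·sin(A)/a = 7.2·sin(63.7°)/10.3
sin(63.7°) ≈ 0.896486
sin(B) ≈ 7.2·0.896486/10.3 ≈ 6.4547/10.3 ≈ 0.62667
B = arcsin(0.62667) ≈ 38.8049°
(Since b ≤ a we need B ≤ A, so the obtuse alternative 180° − 38.8049° ≈ 141.195° is rejected.)

B = 38.8°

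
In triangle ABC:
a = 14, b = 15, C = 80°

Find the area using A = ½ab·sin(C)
A = ½·a·b·sin(C) = ½·14·15·sin(80°)
sin(80°) ≈ 0.984808
A ≈ ½·210·0.984808 = 105·0.984808 ≈ 103.405

Area = 103.4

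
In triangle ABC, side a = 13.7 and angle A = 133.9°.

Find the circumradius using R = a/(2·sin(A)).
R = a/(2·sin(A)) = 13.7/(2·sin(133.9°))
sin(133.9°) ≈ 0.720551
R ≈ 13.7/(2·0.720551) = 13.7/1.4411 ≈ 9.50661

R = 9.507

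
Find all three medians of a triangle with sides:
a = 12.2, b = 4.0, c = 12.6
Median formula: m_a = ½√(2b² + 2c² − a²) (and cyclically). a² = 148.84, b² = 16, c² = 158.76.
m_a = ½√(2·16 + 2·158.76 − 148.84) = ½√200.68 ≈ ½·14.1662 ≈ 7.08308
m_b = ½√(2·148.84 + 2·158.76 − 16) = ½√599.2 ≈ ½·24.4786 ≈ 12.2393
m_c = ½√(2·148.84 + 2·16 − 158.76) = ½√170.92 ≈ ½·13.0736 ≈ 6.53682

m_a = 7.083, m_b = 12.24, m_c = 6.537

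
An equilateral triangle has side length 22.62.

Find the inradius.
r = Area/s with s the semi-perimeter.
Area = (√3/4)·22.62² = (√3/4)·511.6644 ≈ 0.433013·511.6644 ≈ 221.557
s = 3·22.62/2 = 33.93
r ≈ 221.557/33.93 ≈ 6.52983
(Equivalently r = side/(2√3) = 22.62/3.4641 ≈ 6.52983.)

r = 6.53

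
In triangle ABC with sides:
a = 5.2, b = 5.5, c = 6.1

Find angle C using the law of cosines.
c² = a² + b² − 2ab·cos(C)  ⇒  cos(C) = (a² + b² − c²)/(2ab)
cos(C) = (5.2² + 5.5² − 6.1²)/(2·5.2·5.5) = (27.04 + 30.25 − 37.21)/57.2 = 20.08/57.2 ≈ 0.351049
C = arccos(0.351049) ≈ 69.4485°

C = 69.45°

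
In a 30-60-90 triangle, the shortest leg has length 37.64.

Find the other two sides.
In a 30-60-90 triangle the sides are in ratio 1 : √3 : 2 (short leg : long leg : hypotenuse).
Long leg = 37.64·√3 ≈ 37.64·1.73205 ≈ 65.1944
Hypotenuse = 2·37.64 = 75.28

Long leg = 37.64√3 = 65.19, Hypotenuse = 75.28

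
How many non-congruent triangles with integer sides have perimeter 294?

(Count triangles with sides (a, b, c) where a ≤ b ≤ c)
Let a ≤ b ≤ c with a + b + c = 294. The only binding inequality is a + b > c, i.e. 294 − c > c, so c < 294/2; and c ≥ 294/3 since c is the largest side.
So 98 ≤ c ≤ 146. For each c, b runs from ⌈(294 − c)/2⌉ up to c (then a = 294 − b − c satisfies 1 ≤ a ≤ b automatically), giving c − ⌈(294 − c)/2⌉ + 1 choices.
Summing over c: 1 + 2 + 4 + 5 + … + 71 + 73  (49 terms, c = 98, …, 146) = 1801
Check (closed form: nearest integer to p²/48 for even p, (p+3)²/48 for odd p): 294²/48 = 86436/48 ≈ 1800.75 → 1801

1801 triangles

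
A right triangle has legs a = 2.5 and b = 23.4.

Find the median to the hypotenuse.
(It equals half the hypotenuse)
Hypotenuse c = √(a² + b²) = √(6.25 + 547.56) = √553.81 ≈ 23.5332
Median to hypotenuse = c/2 ≈ 23.5332/2 ≈ 11.7666

Median = 11.77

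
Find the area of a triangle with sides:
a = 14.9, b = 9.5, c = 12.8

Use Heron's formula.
s = (14.9 + 9.5 + 12.8)/2 = 37.2/2 = 18.6
s − a = 3.7, s − b = 9.1, s − c = 5.8
s(s−a)(s−b)(s−c) = 18.6·3.7·9.1·5.8 ≈ 3632.32
Area = √3632.32 ≈ 60.2687

Area = 60.27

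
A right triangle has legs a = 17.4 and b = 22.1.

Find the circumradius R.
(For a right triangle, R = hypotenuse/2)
Hypotenuse c = √(a² + b²) = √(302.76 + 488.41) = √791.17 ≈ 28.1277
R = c/2 ≈ 28.1277/2 ≈ 14.0639

R = 14.06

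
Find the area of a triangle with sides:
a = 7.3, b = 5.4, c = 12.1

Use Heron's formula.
s = (7.3 + 5.4 + 12.1)/2 = 24.8/2 = 12.4
s − a = 5.1, s − b = 7, s − c = 0.3
s(s−a)(s−b)(s−c) = 12.4·5.1·7·0.3 ≈ 132.804
Area = √132.804 ≈ 11.5241

Area = 11.52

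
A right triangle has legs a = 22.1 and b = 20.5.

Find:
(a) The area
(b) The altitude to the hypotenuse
(a) The legs are perpendicular, so Area = ½·a·b = ½·22.1·20.5 = ½·453.05 = 226.525
(b) Hypotenuse c = √(a² + b²) = √(488.41 + 420.25) = √908.66 ≈ 30.144
    Area = ½·c·h_c  ⇒  h_c = 2·Area/c = 453.05/30.144 ≈ 15.0295

Area = 226.525, h_c = 15.03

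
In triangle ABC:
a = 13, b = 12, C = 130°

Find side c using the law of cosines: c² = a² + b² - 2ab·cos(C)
c² = 13² + 12² − 2·13·12·cos(130°)
cos(130°) ≈ -0.642788
c² ≈ 169 + 144 − 312·(-0.642788) ≈ 313 + 200.55 ≈ 513.55
c ≈ √513.55 ≈ 22.6616

c = 22.66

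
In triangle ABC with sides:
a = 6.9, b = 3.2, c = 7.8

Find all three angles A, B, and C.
Law of cosines for each angle (a² = 47.61, b² = 10.24, c² = 60.84):
cos(A) = (b² + c² − a²)/(2bc) = (10.24 + 60.84 − 47.61)/(2·3.2·7.8) = 23.47/49.92 ≈ 0.470152  ⇒  A ≈ 61.9558°
cos(B) = (a² + c² − b²)/(2ac) = (47.61 + 60.84 − 10.24)/(2·6.9·7.8) = 98.21/107.64 ≈ 0.912393  ⇒  B ≈ 24.1618°
cos(C) = (a² + b² − c²)/(2ab) = (47.61 + 10.24 − 60.84)/(2·6.9·3.2) = -2.99/44.16 ≈ -0.0677083  ⇒  C ≈ 93.8824°
Check: A + B + C ≈ 180°

A = 61.96°, B = 24.16°, C = 93.88°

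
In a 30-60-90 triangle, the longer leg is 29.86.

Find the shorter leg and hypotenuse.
In a 30-60-90 triangle the sides are in ratio 1 : √3 : 2, so short leg = long leg/√3 and hypotenuse = 2·(short leg).
Short leg = 29.86/√3 ≈ 29.86/1.73205 ≈ 17.2397
Hypotenuse = 2·17.2397 ≈ 34.4794

Short leg = 17.24, Hypotenuse = 34.48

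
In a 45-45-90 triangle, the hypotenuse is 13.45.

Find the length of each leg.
In a 45-45-90 triangle hypotenuse = leg·√2, so leg = hypotenuse/√2.
Leg = 13.45/√2 ≈ 13.45/1.41421 ≈ 9.51059

Each leg = 9.511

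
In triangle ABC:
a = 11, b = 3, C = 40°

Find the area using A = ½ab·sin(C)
A = ½·a·b·sin(C) = ½·11·3·sin(40°)
sin(40°) ≈ 0.642788
A ≈ ½·33·0.642788 = 16.5·0.642788 ≈ 10.606

Area = 10.61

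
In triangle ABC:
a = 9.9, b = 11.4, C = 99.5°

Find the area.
Two sides and the included angle (SAS): A = ½·a·b·sin(C) = ½·9.9·11.4·sin(99.5°)
sin(99.5°) ≈ 0.986286
A ≈ ½·112.86·0.986286 = 56.43·0.986286 ≈ 55.6561

Area = 55.66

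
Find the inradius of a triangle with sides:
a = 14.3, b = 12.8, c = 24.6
r = Area/s where s is the semi-perimeter.
s = (14.3 + 12.8 + 24.6)/2 = 51.7/2 = 25.85
Area = √(s(s−a)(s−b)(s−c)) = √(25.85·11.55·13.05·1.25) ≈ √4870.38 ≈ 69.7881
r ≈ 69.7881/25.85 ≈ 2.69973

r = 2.7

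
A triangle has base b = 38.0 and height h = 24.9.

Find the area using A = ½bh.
A = ½·b·h = ½·38.0·24.9 = ½·946.2 = 473.1

Area = 473.1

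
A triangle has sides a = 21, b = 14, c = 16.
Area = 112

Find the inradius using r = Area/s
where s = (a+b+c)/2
s = (21 + 14 + 16)/2 = 51/2 = 25.5
r = Area/s = 112/25.5 ≈ 4.39216

r = 4.392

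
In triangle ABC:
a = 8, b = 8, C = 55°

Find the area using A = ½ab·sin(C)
A = ½·a·b·sin(C) = ½·8·8·sin(55°)
sin(55°) ≈ 0.819152
A ≈ ½·64·0.819152 = 32·0.819152 ≈ 26.2129

Area = 26.21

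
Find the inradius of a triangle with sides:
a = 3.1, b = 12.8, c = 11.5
r = Area/s where s is the semi-perimeter.
s = (3.1 + 12.8 + 11.5)/2 = 27.4/2 = 13.7
Area = √(s(s−a)(s−b)(s−c)) = √(13.7·10.6·0.9·2.2) ≈ √287.536 ≈ 16.9569
r ≈ 16.9569/13.7 ≈ 1.23773

r = 1.238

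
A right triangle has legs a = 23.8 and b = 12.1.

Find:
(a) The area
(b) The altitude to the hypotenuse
(a) The legs are perpendicular, so Area = ½·a·b = ½·23.8·12.1 = ½·287.98 = 143.99
(b) Hypotenuse c = √(a² + b²) = √(566.44 + 146.41) = √712.85 ≈ 26.6993
    Area = ½·c·h_c  ⇒  h_c = 2·Area/c = 287.98/26.6993 ≈ 10.7861

Area = 143.99, h_c = 10.79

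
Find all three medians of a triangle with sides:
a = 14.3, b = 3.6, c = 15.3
Median formula: m_a = ½√(2b² + 2c² − a²) (and cyclically). a² = 204.49, b² = 12.96, c² = 234.09.
m_a = ½√(2·12.96 + 2·234.09 − 204.49) = ½√289.61 ≈ ½·17.0179 ≈ 8.50897
m_b = ½√(2·204.49 + 2·234.09 − 12.96) = ½√864.2 ≈ ½·29.3973 ≈ 14.6986
m_c = ½√(2·204.49 + 2·12.96 − 234.09) = ½√200.81 ≈ ½·14.1707 ≈ 7.08537

m_a = 8.509, m_b = 14.7, m_c = 7.085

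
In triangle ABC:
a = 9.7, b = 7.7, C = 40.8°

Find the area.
Two sides and the included angle (SAS): A = ½·a·b·sin(C) = ½·9.7·7.7·sin(40.8°)
sin(40.8°) ≈ 0.653421
A ≈ ½·74.69·0.653421 = 37.345·0.653421 ≈ 24.402

Area = 24.4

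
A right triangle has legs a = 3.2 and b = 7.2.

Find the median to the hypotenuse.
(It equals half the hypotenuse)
Hypotenuse c = √(a² + b²) = √(10.24 + 51.84) = √62.08 ≈ 7.87909
Median to hypotenuse = c/2 ≈ 7.87909/2 ≈ 3.93954

Median = 3.94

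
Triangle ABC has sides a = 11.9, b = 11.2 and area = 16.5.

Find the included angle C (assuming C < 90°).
Area = ½·a·b·sin(C)  ⇒  sin(C) = 2·Area/(a·b) = 2·16.5/(11.9·11.2) = 33/133.28 ≈ 0.247599
C = arcsin(0.247599) ≈ 14.3355° (taking the acute solution since C < 90°)

C = 14.34°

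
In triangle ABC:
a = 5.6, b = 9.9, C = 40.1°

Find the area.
Two sides and the included angle (SAS): A = ½·a·b·sin(C) = ½·5.6·9.9·sin(40.1°)
sin(40.1°) ≈ 0.644124
A ≈ ½·55.44·0.644124 = 27.72·0.644124 ≈ 17.8551

Area = 17.86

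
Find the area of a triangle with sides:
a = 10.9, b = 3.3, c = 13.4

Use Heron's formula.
s = (10.9 + 3.3 + 13.4)/2 = 27.6/2 = 13.8
s − a = 2.9, s − b = 10.5, s − c = 0.4
s(s−a)(s−b)(s−c) = 13.8·2.9·10.5·0.4 ≈ 168.084
Area = √168.084 ≈ 12.9647

Area = 12.96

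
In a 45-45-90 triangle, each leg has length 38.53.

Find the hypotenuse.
In a 45-45-90 triangle the sides are in ratio 1 : 1 : √2, so hypotenuse = leg·√2.
Hypotenuse = 38.53·√2 ≈ 38.53·1.41421 ≈ 54.4896

Hypotenuse = 38.53√2 = 54.49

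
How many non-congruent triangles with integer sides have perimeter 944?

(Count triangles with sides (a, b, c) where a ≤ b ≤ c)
Let a ≤ b ≤ c with a + b + c = 944. The only binding inequality is a + b > c, i.e. 944 − c > c, so c < 944/2; and c ≥ 944/3 since c is the largest side.
So 315 ≤ c ≤ 471. For each c, b runs from ⌈(944 − c)/2⌉ up to c (then a = 944 − b − c satisfies 1 ≤ a ≤ b automatically), giving c − ⌈(944 − c)/2⌉ + 1 choices.
Summing over c: 1 + 3 + 4 + 6 + … + 234 + 235  (157 terms, c = 315, …, 471) = 18565
Check (closed form: nearest integer to p²/48 for even p, (p+3)²/48 for odd p): 944²/48 = 891136/48 ≈ 18565.33 → 18565

18565 triangles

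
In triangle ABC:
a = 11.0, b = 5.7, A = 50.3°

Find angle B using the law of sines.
a/sin(A) = b/sin(B)  ⇒  sin(B) = b·sin(A)/a = 5.7·sin(50.3°)/11.0
sin(50.3°) ≈ 0.7694
sin(B) ≈ 5.7·0.7694/11.0 ≈ 4.38558/11.0 ≈ 0.398689
B = arcsin(0.398689) ≈ 23.4962°
(Since b ≤ a we need B ≤ A, so the obtuse alternative 180° − 23.4962° ≈ 156.504° is rejected.)

B = 23.5°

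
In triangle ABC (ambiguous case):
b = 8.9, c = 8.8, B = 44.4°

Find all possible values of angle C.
b/sin(B) = c/sin(C)  ⇒  sin(C) = c·sin(B)/b = 8.8·sin(44.4°)/8.9
sin(44.4°) ≈ 0.699663
sin(C) ≈ 8.8·0.699663/8.9 ≈ 6.15704/8.9 ≈ 0.691802
Candidate 1: C₁ = arcsin(0.691802) ≈ 43.7729°  →  A = 180° − 44.4° − 43.7729° ≈ 91.8271° > 0, valid
Candidate 2: C₂ = 180° − C₁ ≈ 136.227°  →  A = 180° − 44.4° − 136.227° ≈ -0.6271° ≤ 0, not a valid triangle

C = 43.77° (one solution)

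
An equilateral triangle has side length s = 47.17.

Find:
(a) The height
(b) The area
(a) The height splits the triangle into two 30-60-90 halves: h = s·√3/2 = 47.17·1.73205/2 ≈ 81.7008/2 ≈ 40.8504
(b) Area = (√3/4)·s² = (√3/4)·47.17² = (√3/4)·2225.0089 ≈ 0.433013·2225.0089 ≈ 963.457

Height = 40.85, Area = 963.5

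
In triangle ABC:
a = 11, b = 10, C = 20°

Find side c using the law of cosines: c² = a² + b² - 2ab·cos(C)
c² = 11² + 10² − 2·11·10·cos(20°)
cos(20°) ≈ 0.939693
c² ≈ 121 + 100 − 220·(0.939693) ≈ 221 − 206.732 ≈ 14.2676
c ≈ √14.2676 ≈ 3.77725

c = 3.777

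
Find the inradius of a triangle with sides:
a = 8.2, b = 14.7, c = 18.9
r = Area/s where s is the semi-perimeter.
s = (8.2 + 14.7 + 18.9)/2 = 41.8/2 = 20.9
Area = √(s(s−a)(s−b)(s−c)) = √(20.9·12.7·6.2·2) ≈ √3291.33 ≈ 57.3701
r ≈ 57.3701/20.9 ≈ 2.74498

r = 2.745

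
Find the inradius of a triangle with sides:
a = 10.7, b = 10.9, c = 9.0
r = Area/s where s is the semi-perimeter.
s = (10.7 + 10.9 + 9.0)/2 = 30.6/2 = 15.3
Area = √(s(s−a)(s−b)(s−c)) = √(15.3·4.6·4.4·6.3) ≈ √1950.93 ≈ 44.1694
r ≈ 44.1694/15.3 ≈ 2.88689

r = 2.887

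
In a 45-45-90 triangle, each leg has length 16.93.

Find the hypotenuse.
In a 45-45-90 triangle the sides are in ratio 1 : 1 : √2, so hypotenuse = leg·√2.
Hypotenuse = 16.93·√2 ≈ 16.93·1.41421 ≈ 23.9426

Hypotenuse = 16.93√2 = 23.94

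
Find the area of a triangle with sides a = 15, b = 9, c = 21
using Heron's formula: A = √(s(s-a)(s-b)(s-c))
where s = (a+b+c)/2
s = (15 + 9 + 21)/2 = 45/2 = 22.5
s − a = 7.5, s − b = 13.5, s − c = 1.5
s(s−a)(s−b)(s−c) = 22.5·7.5·13.5·1.5 = 3417.1875
Area = √3417.1875 ≈ 58.4567

s = 22.5, Area = 58.46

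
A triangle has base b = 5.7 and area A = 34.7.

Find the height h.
A = ½·b·h  ⇒  h = 2A/b = 2·34.7/5.7 = 69.4/5.7 ≈ 12.1754

h = 12.18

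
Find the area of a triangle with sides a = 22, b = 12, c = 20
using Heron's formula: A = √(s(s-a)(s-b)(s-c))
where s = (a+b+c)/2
s = (22 + 12 + 20)/2 = 54/2 = 27
s − a = 5, s − b = 15, s − c = 7
s(s−a)(s−b)(s−c) = 27·5·15·7 = 14175
Area = √14175 ≈ 119.059

s = 27.0, Area = 119.1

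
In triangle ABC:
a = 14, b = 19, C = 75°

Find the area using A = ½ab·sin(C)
A = ½·a·b·sin(C) = ½·14·19·sin(75°)
sin(75°) ≈ 0.965926
A ≈ ½·266·0.965926 = 133·0.965926 ≈ 128.468

Area = 128.5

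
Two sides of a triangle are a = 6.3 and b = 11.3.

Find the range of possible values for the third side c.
Triangle inequality: |a − b| < c < a + b
|a − b| = |6.3 − 11.3| = 5
a + b = 6.3 + 11.3 = 17.6

5 < c < 17.6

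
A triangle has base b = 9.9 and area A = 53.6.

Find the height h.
A = ½·b·h  ⇒  h = 2A/b = 2·53.6/9.9 = 107.2/9.9 ≈ 10.8283

h = 10.83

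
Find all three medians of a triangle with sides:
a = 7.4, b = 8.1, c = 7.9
Median formula: m_a = ½√(2b² + 2c² − a²) (and cyclically). a² = 54.76, b² = 65.61, c² = 62.41.
m_a = ½√(2·65.61 + 2·62.41 − 54.76) = ½√201.28 ≈ ½·14.1873 ≈ 7.09366
m_b = ½√(2·54.76 + 2·62.41 − 65.61) = ½√168.73 ≈ ½·12.9896 ≈ 6.49481
m_c = ½√(2·54.76 + 2·65.61 − 62.41) = ½√178.33 ≈ ½·13.354 ≈ 6.67701

m_a = 7.094, m_b = 6.495, m_c = 6.677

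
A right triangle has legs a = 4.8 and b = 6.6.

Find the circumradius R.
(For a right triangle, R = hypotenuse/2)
Hypotenuse c = √(a² + b²) = √(23.04 + 43.56) = √66.6 ≈ 8.16088
R = c/2 ≈ 8.16088/2 ≈ 4.08044

R = 4.08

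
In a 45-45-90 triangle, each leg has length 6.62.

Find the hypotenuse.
In a 45-45-90 triangle the sides are in ratio 1 : 1 : √2, so hypotenuse = leg·√2.
Hypotenuse = 6.62·√2 ≈ 6.62·1.41421 ≈ 9.36209

Hypotenuse = 6.62√2 = 9.362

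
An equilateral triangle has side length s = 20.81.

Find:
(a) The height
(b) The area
(a) The height splits the triangle into two 30-60-90 halves: h = s·√3/2 = 20.81·1.73205/2 ≈ 36.044/2 ≈ 18.022
(b) Area = (√3/4)·s² = (√3/4)·20.81² = (√3/4)·433.0561 ≈ 0.433013·433.0561 ≈ 187.519

Height = 18.02, Area = 187.5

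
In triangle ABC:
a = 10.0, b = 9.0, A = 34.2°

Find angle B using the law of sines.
a/sin(A) = b/sin(B)  ⇒  sin(B) = b·sin(A)/a = 9.0·sin(34.2°)/10.0
sin(34.2°) ≈ 0.562083
sin(B) ≈ 9.0·0.562083/10.0 ≈ 5.05875/10.0 ≈ 0.505875
B = arcsin(0.505875) ≈ 30.3895°
(Since b ≤ a we need B ≤ A, so the obtuse alternative 180° − 30.3895° ≈ 149.611° is rejected.)

B = 30.39°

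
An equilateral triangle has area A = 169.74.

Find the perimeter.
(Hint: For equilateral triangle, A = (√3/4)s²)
A = (√3/4)s²  ⇒  s² = 4A/√3 = 4·169.74/√3 = 678.96/1.73205 ≈ 391.998
s ≈ √391.998 ≈ 19.7989
Perimeter = 3s ≈ 3·19.7989 ≈ 59.3968

Perimeter = 59.4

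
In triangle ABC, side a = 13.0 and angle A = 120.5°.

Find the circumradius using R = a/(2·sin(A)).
R = a/(2·sin(A)) = 13.0/(2·sin(120.5°))
sin(120.5°) ≈ 0.861629
R ≈ 13.0/(2·0.861629) = 13.0/1.72326 ≈ 7.54385

R = 7.544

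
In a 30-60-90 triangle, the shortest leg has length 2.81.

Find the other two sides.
In a 30-60-90 triangle the sides are in ratio 1 : √3 : 2 (short leg : long leg : hypotenuse).
Long leg = 2.81·√3 ≈ 2.81·1.73205 ≈ 4.86706
Hypotenuse = 2·2.81 = 5.62

Long leg = 2.81√3 = 4.867, Hypotenuse = 5.62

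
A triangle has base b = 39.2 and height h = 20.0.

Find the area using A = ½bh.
A = ½·b·h = ½·39.2·20.0 = ½·784 = 392

Area = 392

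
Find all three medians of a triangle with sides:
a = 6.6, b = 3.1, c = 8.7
Median formula: m_a = ½√(2b² + 2c² − a²) (and cyclically). a² = 43.56, b² = 9.61, c² = 75.69.
m_a = ½√(2·9.61 + 2·75.69 − 43.56) = ½√127.04 ≈ ½·11.2712 ≈ 5.6356
m_b = ½√(2·43.56 + 2·75.69 − 9.61) = ½√228.89 ≈ ½·15.1291 ≈ 7.56456
m_c = ½√(2·43.56 + 2·9.61 − 75.69) = ½√30.65 ≈ ½·5.53624 ≈ 2.76812

m_a = 5.636, m_b = 7.565, m_c = 2.768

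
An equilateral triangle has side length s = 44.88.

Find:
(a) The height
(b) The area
(a) The height splits the triangle into two 30-60-90 halves: h = s·√3/2 = 44.88·1.73205/2 ≈ 77.7344/2 ≈ 38.8672
(b) Area = (√3/4)·s² = (√3/4)·44.88² = (√3/4)·2014.2144 ≈ 0.433013·2014.2144 ≈ 872.18

Height = 38.87, Area = 872.2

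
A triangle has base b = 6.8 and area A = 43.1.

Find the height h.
A = ½·b·h  ⇒  h = 2A/b = 2·43.1/6.8 = 86.2/6.8 ≈ 12.6765

h = 12.68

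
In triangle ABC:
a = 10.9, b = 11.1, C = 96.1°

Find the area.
Two sides and the included angle (SAS): A = ½·a·b·sin(C) = ½·10.9·11.1·sin(96.1°)
sin(96.1°) ≈ 0.994338
A ≈ ½·120.99·0.994338 = 60.495·0.994338 ≈ 60.1525

Area = 60.15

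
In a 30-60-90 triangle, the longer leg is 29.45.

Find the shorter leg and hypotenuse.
In a 30-60-90 triangle the sides are in ratio 1 : √3 : 2, so short leg = long leg/√3 and hypotenuse = 2·(short leg).
Short leg = 29.45/√3 ≈ 29.45/1.73205 ≈ 17.003
Hypotenuse = 2·17.003 ≈ 34.0059

Short leg = 17, Hypotenuse = 34.01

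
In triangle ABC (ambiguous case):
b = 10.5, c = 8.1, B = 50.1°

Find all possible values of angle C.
b/sin(B) = c/sin(C)  ⇒  sin(C) = c·sin(B)/b = 8.1·sin(50.1°)/10.5
sin(50.1°) ≈ 0.767165
sin(C) ≈ 8.1·0.767165/10.5 ≈ 6.21404/10.5 ≈ 0.591813
Candidate 1: C₁ = arcsin(0.591813) ≈ 36.2858°  →  A = 180° − 50.1° − 36.2858° ≈ 93.6142° > 0, valid
Candidate 2: C₂ = 180° − C₁ ≈ 143.714°  →  A = 180° − 50.1° − 143.714° ≈ -13.8142° ≤ 0, not a valid triangle

C = 36.29° (one solution)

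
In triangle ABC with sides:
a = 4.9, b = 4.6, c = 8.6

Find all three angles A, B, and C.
Law of cosines for each angle (a² = 24.01, b² = 21.16, c² = 73.96):
cos(A) = (b² + c² − a²)/(2bc) = (21.16 + 73.96 − 24.01)/(2·4.6·8.6) = 71.11/79.12 ≈ 0.898761  ⇒  A ≈ 26.0043°
cos(B) = (a² + c² − b²)/(2ac) = (24.01 + 73.96 − 21.16)/(2·4.9·8.6) = 76.81/84.28 ≈ 0.911367  ⇒  B ≈ 24.3051°
cos(C) = (a² + b² − c²)/(2ab) = (24.01 + 21.16 − 73.96)/(2·4.9·4.6) = -28.79/45.08 ≈ -0.638642  ⇒  C ≈ 129.691°
Check: A + B + C ≈ 180°

A = 26°, B = 24.31°, C = 129.7°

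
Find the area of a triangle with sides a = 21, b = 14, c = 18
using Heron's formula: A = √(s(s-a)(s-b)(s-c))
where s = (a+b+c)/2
s = (21 + 14 + 18)/2 = 53/2 = 26.5
s − a = 5.5, s − b = 12.5, s − c = 8.5
s(s−a)(s−b)(s−c) = 26.5·5.5·12.5·8.5 = 15485.9375
Area = √15485.9375 ≈ 124.443

s = 26.5, Area = 124.4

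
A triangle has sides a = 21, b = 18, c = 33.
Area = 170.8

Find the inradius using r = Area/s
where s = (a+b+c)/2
s = (21 + 18 + 33)/2 = 72/2 = 36
r = Area/s = 170.8/36 ≈ 4.74444

r = 4.744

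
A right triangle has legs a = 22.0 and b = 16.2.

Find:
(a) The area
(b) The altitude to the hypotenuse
(a) The legs are perpendicular, so Area = ½·a·b = ½·22.0·16.2 = ½·356.4 = 178.2
(b) Hypotenuse c = √(a² + b²) = √(484 + 262.44) = √746.44 ≈ 27.3211
    Area = ½·c·h_c  ⇒  h_c = 2·Area/c = 356.4/27.3211 ≈ 13.0449

Area = 178.2, h_c = 13.04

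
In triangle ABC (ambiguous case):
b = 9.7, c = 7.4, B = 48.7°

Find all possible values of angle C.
b/sin(B) = c/sin(C)  ⇒  sin(C) = c·sin(B)/b = 7.4·sin(48.7°)/9.7
sin(48.7°) ≈ 0.751264
sin(C) ≈ 7.4·0.751264/9.7 ≈ 5.55935/9.7 ≈ 0.573129
Candidate 1: C₁ = arcsin(0.573129) ≈ 34.9687°  →  A = 180° − 48.7° − 34.9687° ≈ 96.3313° > 0, valid
Candidate 2: C₂ = 180° − C₁ ≈ 145.031°  →  A = 180° − 48.7° − 145.031° ≈ -13.7313° ≤ 0, not a valid triangle

C = 34.97° (one solution)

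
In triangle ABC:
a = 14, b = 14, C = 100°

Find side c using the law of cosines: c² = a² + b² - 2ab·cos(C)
c² = 14² + 14² − 2·14·14·cos(100°)
cos(100°) ≈ -0.173648
c² ≈ 196 + 196 − 392·(-0.173648) ≈ 392 + 68.0701 ≈ 460.07
c ≈ √460.07 ≈ 21.4492

c = 21.45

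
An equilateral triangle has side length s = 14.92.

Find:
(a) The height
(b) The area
(a) The height splits the triangle into two 30-60-90 halves: h = s·√3/2 = 14.92·1.73205/2 ≈ 25.8422/2 ≈ 12.9211
(b) Area = (√3/4)·s² = (√3/4)·14.92² = (√3/4)·222.6064 ≈ 0.433013·222.6064 ≈ 96.3914

Height = 12.92, Area = 96.39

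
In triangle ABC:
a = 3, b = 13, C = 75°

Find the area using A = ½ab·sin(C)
A = ½·a·b·sin(C) = ½·3·13·sin(75°)
sin(75°) ≈ 0.965926
A ≈ ½·39·0.965926 = 19.5·0.965926 ≈ 18.8356

Area = 18.84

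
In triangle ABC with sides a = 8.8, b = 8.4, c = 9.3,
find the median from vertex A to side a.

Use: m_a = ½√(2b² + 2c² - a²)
m_a = ½√(2·8.4² + 2·9.3² − 8.8²) = ½√(2·70.56 + 2·86.49 − 77.44) = ½√(141.12 + 172.98 − 77.44) = ½√236.66
√236.66 ≈ 15.3838, so m_a ≈ 7.69188

m_a = 7.692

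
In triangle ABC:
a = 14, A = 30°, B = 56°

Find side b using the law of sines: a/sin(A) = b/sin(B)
a/sin(A) = b/sin(B)  ⇒  b = a·sin(B)/sin(A) = 14·sin(56°)/sin(30°)
sin(56°) ≈ 0.829038, sin(30°) ≈ 0.5
b ≈ 14·0.829038/0.5 ≈ 11.6065/0.5 ≈ 23.2131

b = 23.21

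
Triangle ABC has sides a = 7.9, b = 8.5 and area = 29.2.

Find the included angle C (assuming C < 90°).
Area = ½·a·b·sin(C)  ⇒  sin(C) = 2·Area/(a·b) = 2·29.2/(7.9·8.5) = 58.4/67.15 ≈ 0.869695
C = arcsin(0.869695) ≈ 60.4232° (taking the acute solution since C < 90°)

C = 60.42°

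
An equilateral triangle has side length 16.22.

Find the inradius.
r = Area/s with s the semi-perimeter.
Area = (√3/4)·16.22² = (√3/4)·263.0884 ≈ 0.433013·263.0884 ≈ 113.921
s = 3·16.22/2 = 24.33
r ≈ 113.921/24.33 ≈ 4.68231
(Equivalently r = side/(2√3) = 16.22/3.4641 ≈ 4.68231.)

r = 4.682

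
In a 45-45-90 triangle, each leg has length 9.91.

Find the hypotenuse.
In a 45-45-90 triangle the sides are in ratio 1 : 1 : √2, so hypotenuse = leg·√2.
Hypotenuse = 9.91·√2 ≈ 9.91·1.41421 ≈ 14.0149

Hypotenuse = 9.91√2 = 14.01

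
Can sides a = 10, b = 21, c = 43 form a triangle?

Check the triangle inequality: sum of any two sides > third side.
a + b vs c: 10 + 21 = 31 ≤ 43  ✗
a + c vs b: 10 + 43 = 53 > 21  ✓
b + c vs a: 21 + 43 = 64 > 10  ✓

No: 10 + 21 = 31 is not > 43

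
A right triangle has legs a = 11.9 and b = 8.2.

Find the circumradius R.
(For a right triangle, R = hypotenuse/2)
Hypotenuse c = √(a² + b²) = √(141.61 + 67.24) = √208.85 ≈ 14.4516
R = c/2 ≈ 14.4516/2 ≈ 7.22582

R = 7.226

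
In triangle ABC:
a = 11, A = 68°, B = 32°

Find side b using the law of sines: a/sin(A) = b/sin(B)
a/sin(A) = b/sin(B)  ⇒  b = a·sin(B)/sin(A) = 11·sin(32°)/sin(68°)
sin(32°) ≈ 0.529919, sin(68°) ≈ 0.927184
b ≈ 11·0.529919/0.927184 ≈ 5.82911/0.927184 ≈ 6.2869

b = 6.287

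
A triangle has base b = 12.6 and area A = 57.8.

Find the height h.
A = ½·b·h  ⇒  h = 2A/b = 2·57.8/12.6 = 115.6/12.6 ≈ 9.1746

h = 9.175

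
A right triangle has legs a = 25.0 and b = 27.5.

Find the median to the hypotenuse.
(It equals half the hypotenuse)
Hypotenuse c = √(a² + b²) = √(625 + 756.25) = √1381.25 ≈ 37.1652
Median to hypotenuse = c/2 ≈ 37.1652/2 ≈ 18.5826

Median = 18.58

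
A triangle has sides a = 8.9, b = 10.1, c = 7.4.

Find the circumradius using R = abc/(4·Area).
First find the area with Heron's formula.
s = (8.9 + 10.1 + 7.4)/2 = 13.2
Area = √(s(s−a)(s−b)(s−c)) = √(13.2·4.3·3.1·5.8) ≈ √1020.54 ≈ 31.946
abc = 8.9·10.1·7.4 = 665.186
R = abc/(4·Area) ≈ 665.186/(4·31.946) = 665.186/127.784 ≈ 5.20556

R = 5.206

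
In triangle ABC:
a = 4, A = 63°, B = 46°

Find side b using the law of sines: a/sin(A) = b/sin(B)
a/sin(A) = b/sin(B)  ⇒  b = a·sin(B)/sin(A) = 4·sin(46°)/sin(63°)
sin(46°) ≈ 0.71934, sin(63°) ≈ 0.891007
b ≈ 4·0.71934/0.891007 ≈ 2.87736/0.891007 ≈ 3.22934

b = 3.229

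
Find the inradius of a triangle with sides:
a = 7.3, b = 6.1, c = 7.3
r = Area/s where s is the semi-perimeter.
s = (7.3 + 6.1 + 7.3)/2 = 20.7/2 = 10.35
Area = √(s(s−a)(s−b)(s−c)) = √(10.35·3.05·4.25·3.05) ≈ √409.194 ≈ 20.2285
r ≈ 20.2285/10.35 ≈ 1.95445

r = 1.954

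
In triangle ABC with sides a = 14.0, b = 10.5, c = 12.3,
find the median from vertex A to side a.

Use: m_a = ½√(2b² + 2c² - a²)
m_a = ½√(2·10.5² + 2·12.3² − 14.0²) = ½√(2·110.25 + 2·151.29 − 196) = ½√(220.5 + 302.58 − 196) = ½√327.08
√327.08 ≈ 18.0854, so m_a ≈ 9.04268

m_a = 9.043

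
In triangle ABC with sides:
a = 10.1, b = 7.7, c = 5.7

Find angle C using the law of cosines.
c² = a² + b² − 2ab·cos(C)  ⇒  cos(C) = (a² + b² − c²)/(2ab)
cos(C) = (10.1² + 7.7² − 5.7²)/(2·10.1·7.7) = (102.01 + 59.29 − 32.49)/155.54 = 128.81/155.54 ≈ 0.828147
C = arccos(0.828147) ≈ 34.0911°

C = 34.09°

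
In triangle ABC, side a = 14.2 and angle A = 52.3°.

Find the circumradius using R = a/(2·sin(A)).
R = a/(2·sin(A)) = 14.2/(2·sin(52.3°))
sin(52.3°) ≈ 0.791224
R ≈ 14.2/(2·0.791224) = 14.2/1.58245 ≈ 8.97344

R = 8.973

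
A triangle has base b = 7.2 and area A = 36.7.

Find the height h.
A = ½·b·h  ⇒  h = 2A/b = 2·36.7/7.2 = 73.4/7.2 ≈ 10.1944

h = 10.19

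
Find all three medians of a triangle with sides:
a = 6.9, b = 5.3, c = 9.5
Median formula: m_a = ½√(2b² + 2c² − a²) (and cyclically). a² = 47.61, b² = 28.09, c² = 90.25.
m_a = ½√(2·28.09 + 2·90.25 − 47.61) = ½√189.07 ≈ ½·13.7503 ≈ 6.87514
m_b = ½√(2·47.61 + 2·90.25 − 28.09) = ½√247.63 ≈ ½·15.7363 ≈ 7.86813
m_c = ½√(2·47.61 + 2·28.09 − 90.25) = ½√61.15 ≈ ½·7.81985 ≈ 3.90992

m_a = 6.875, m_b = 7.868, m_c = 3.91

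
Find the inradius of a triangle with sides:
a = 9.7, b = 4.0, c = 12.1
r = Area/s where s is the semi-perimeter.
s = (9.7 + 4.0 + 12.1)/2 = 25.8/2 = 12.9
Area = √(s(s−a)(s−b)(s−c)) = √(12.9·3.2·8.9·0.8) ≈ √293.914 ≈ 17.1439
r ≈ 17.1439/12.9 ≈ 1.32899

r = 1.329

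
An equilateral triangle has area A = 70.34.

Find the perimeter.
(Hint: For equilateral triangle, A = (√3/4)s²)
A = (√3/4)s²  ⇒  s² = 4A/√3 = 4·70.34/√3 = 281.36/1.73205 ≈ 162.443
s ≈ √162.443 ≈ 12.7453
Perimeter = 3s ≈ 3·12.7453 ≈ 38.236

Perimeter = 38.24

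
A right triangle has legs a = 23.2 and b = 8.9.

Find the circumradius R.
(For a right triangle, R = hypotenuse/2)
Hypotenuse c = √(a² + b²) = √(538.24 + 79.21) = √617.45 ≈ 24.8485
R = c/2 ≈ 24.8485/2 ≈ 12.4243

R = 12.42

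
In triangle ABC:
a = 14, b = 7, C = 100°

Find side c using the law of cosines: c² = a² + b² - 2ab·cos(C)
c² = 14² + 7² − 2·14·7·cos(100°)
cos(100°) ≈ -0.173648
c² ≈ 196 + 49 − 196·(-0.173648) ≈ 245 + 34.035 ≈ 279.035
c ≈ √279.035 ≈ 16.7043

c = 16.7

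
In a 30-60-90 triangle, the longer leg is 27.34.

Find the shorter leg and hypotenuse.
In a 30-60-90 triangle the sides are in ratio 1 : √3 : 2, so short leg = long leg/√3 and hypotenuse = 2·(short leg).
Short leg = 27.34/√3 ≈ 27.34/1.73205 ≈ 15.7848
Hypotenuse = 2·15.7848 ≈ 31.5695

Short leg = 15.78, Hypotenuse = 31.57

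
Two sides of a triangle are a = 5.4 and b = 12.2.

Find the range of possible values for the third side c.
Triangle inequality: |a − b| < c < a + b
|a − b| = |5.4 − 12.2| = 6.8
a + b = 5.4 + 12.2 = 17.6

6.8 < c < 17.6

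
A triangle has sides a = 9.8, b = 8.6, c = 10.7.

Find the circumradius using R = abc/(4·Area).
First find the area with Heron's formula.
s = (9.8 + 8.6 + 10.7)/2 = 14.55
Area = √(s(s−a)(s−b)(s−c)) = √(14.55·4.75·5.95·3.85) ≈ √1583.19 ≈ 39.7894
abc = 9.8·8.6·10.7 = 901.796
R = abc/(4·Area) ≈ 901.796/(4·39.7894) = 901.796/159.158 ≈ 5.66606

R = 5.666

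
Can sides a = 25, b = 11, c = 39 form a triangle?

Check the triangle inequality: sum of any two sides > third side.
a + b vs c: 25 + 11 = 36 ≤ 39  ✗
a + c vs b: 25 + 39 = 64 > 11  ✓
b + c vs a: 11 + 39 = 50 > 25  ✓

No: 25 + 11 = 36 is not > 39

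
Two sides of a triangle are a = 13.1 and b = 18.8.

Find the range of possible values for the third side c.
Triangle inequality: |a − b| < c < a + b
|a − b| = |13.1 − 18.8| = 5.7
a + b = 13.1 + 18.8 = 31.9

5.7 < c < 31.9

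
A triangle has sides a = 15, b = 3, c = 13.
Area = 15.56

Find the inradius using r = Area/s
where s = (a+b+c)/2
s = (15 + 3 + 13)/2 = 31/2 = 15.5
r = Area/s = 15.56/15.5 ≈ 1.00387

r = 1.004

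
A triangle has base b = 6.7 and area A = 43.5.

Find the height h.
A = ½·b·h  ⇒  h = 2A/b = 2·43.5/6.7 = 87/6.7 ≈ 12.9851

h = 12.99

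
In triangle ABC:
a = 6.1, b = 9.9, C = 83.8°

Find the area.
Two sides and the included angle (SAS): A = ½·a·b·sin(C) = ½·6.1·9.9·sin(83.8°)
sin(83.8°) ≈ 0.994151
A ≈ ½·60.39·0.994151 = 30.195·0.994151 ≈ 30.0184

Area = 30.02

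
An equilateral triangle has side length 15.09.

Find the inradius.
r = Area/s with s the semi-perimeter.
Area = (√3/4)·15.09² = (√3/4)·227.7081 ≈ 0.433013·227.7081 ≈ 98.6005
s = 3·15.09/2 = 22.635
r ≈ 98.6005/22.635 ≈ 4.35611
(Equivalently r = side/(2√3) = 15.09/3.4641 ≈ 4.35611.)

r = 4.356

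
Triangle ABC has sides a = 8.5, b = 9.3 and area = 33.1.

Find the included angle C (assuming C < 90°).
Area = ½·a·b·sin(C)  ⇒  sin(C) = 2·Area/(a·b) = 2·33.1/(8.5·9.3) = 66.2/79.05 ≈ 0.837445
C = arcsin(0.837445) ≈ 56.8713° (taking the acute solution since C < 90°)

C = 56.87°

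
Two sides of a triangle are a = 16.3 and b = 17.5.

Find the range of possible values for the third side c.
Triangle inequality: |a − b| < c < a + b
|a − b| = |16.3 − 17.5| = 1.2
a + b = 16.3 + 17.5 = 33.8

1.2 < c < 33.8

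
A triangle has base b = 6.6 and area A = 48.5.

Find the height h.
A = ½·b·h  ⇒  h = 2A/b = 2·48.5/6.6 = 97/6.6 ≈ 14.697

h = 14.7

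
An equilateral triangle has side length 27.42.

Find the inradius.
r = Area/s with s the semi-perimeter.
Area = (√3/4)·27.42² = (√3/4)·751.8564 ≈ 0.433013·751.8564 ≈ 325.563
s = 3·27.42/2 = 41.13
r ≈ 325.563/41.13 ≈ 7.91547
(Equivalently r = side/(2√3) = 27.42/3.4641 ≈ 7.91547.)

r = 7.915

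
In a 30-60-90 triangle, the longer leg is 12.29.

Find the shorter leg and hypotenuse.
In a 30-60-90 triangle the sides are in ratio 1 : √3 : 2, so short leg = long leg/√3 and hypotenuse = 2·(short leg).
Short leg = 12.29/√3 ≈ 12.29/1.73205 ≈ 7.09563
Hypotenuse = 2·7.09563 ≈ 14.1913

Short leg = 7.096, Hypotenuse = 14.19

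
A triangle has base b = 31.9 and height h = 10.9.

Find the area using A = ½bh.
A = ½·b·h = ½·31.9·10.9 = ½·347.71 = 173.855

Area = 173.855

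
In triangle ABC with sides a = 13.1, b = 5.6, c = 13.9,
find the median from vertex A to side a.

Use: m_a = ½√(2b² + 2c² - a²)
m_a = ½√(2·5.6² + 2·13.9² − 13.1²) = ½√(2·31.36 + 2·193.21 − 171.61) = ½√(62.72 + 386.42 − 171.61) = ½√277.53
√277.53 ≈ 16.6592, so m_a ≈ 8.32962

m_a = 8.33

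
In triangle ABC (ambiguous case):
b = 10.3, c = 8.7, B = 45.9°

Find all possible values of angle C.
b/sin(B) = c/sin(C)  ⇒  sin(C) = c·sin(B)/b = 8.7·sin(45.9°)/10.3
sin(45.9°) ≈ 0.718126
sin(C) ≈ 8.7·0.718126/10.3 ≈ 6.2477/10.3 ≈ 0.606573
Candidate 1: C₁ = arcsin(0.606573) ≈ 37.3421°  →  A = 180° − 45.9° − 37.3421° ≈ 96.7579° > 0, valid
Candidate 2: C₂ = 180° − C₁ ≈ 142.658°  →  A = 180° − 45.9° − 142.658° ≈ -8.5579° ≤ 0, not a valid triangle

C = 37.34° (one solution)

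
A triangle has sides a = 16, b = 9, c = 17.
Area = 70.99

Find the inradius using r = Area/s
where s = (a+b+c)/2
s = (16 + 9 + 17)/2 = 42/2 = 21
r = Area/s = 70.99/21 ≈ 3.38048

r = 3.38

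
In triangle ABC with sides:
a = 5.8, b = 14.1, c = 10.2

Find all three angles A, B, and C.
Law of cosines for each angle (a² = 33.64, b² = 198.81, c² = 104.04):
cos(A) = (b² + c² − a²)/(2bc) = (198.81 + 104.04 − 33.64)/(2·14.1·10.2) = 269.21/287.64 ≈ 0.935927  ⇒  A ≈ 20.6216°
cos(B) = (a² + c² − b²)/(2ac) = (33.64 + 104.04 − 198.81)/(2·5.8·10.2) = -61.13/118.32 ≈ -0.51665  ⇒  B ≈ 121.108°
cos(C) = (a² + b² − c²)/(2ab) = (33.64 + 198.81 − 104.04)/(2·5.8·14.1) = 128.41/163.56 ≈ 0.785094  ⇒  C ≈ 38.2706°
Check: A + B + C ≈ 180°

A = 20.62°, B = 121.1°, C = 38.27°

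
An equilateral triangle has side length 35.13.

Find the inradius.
r = Area/s with s the semi-perimeter.
Area = (√3/4)·35.13² = (√3/4)·1234.1169 ≈ 0.433013·1234.1169 ≈ 534.388
s = 3·35.13/2 = 52.695
r ≈ 534.388/52.695 ≈ 10.1412
(Equivalently r = side/(2√3) = 35.13/3.4641 ≈ 10.1412.)

r = 10.14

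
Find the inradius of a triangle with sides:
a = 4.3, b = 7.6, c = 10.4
r = Area/s where s is the semi-perimeter.
s = (4.3 + 7.6 + 10.4)/2 = 22.3/2 = 11.15
Area = √(s(s−a)(s−b)(s−c)) = √(11.15·6.85·3.55·0.75) ≈ √203.355 ≈ 14.2603
r ≈ 14.2603/11.15 ≈ 1.27895

r = 1.279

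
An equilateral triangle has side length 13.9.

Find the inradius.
r = Area/s with s the semi-perimeter.
Area = (√3/4)·13.9² = (√3/4)·193.21 ≈ 0.433013·193.21 ≈ 83.6624
s = 3·13.9/2 = 20.85
r ≈ 83.6624/20.85 ≈ 4.01258
(Equivalently r = side/(2√3) = 13.9/3.4641 ≈ 4.01258.)

r = 4.013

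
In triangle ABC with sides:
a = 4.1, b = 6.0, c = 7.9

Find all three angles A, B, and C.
Law of cosines for each angle (a² = 16.81, b² = 36, c² = 62.41):
cos(A) = (b² + c² − a²)/(2bc) = (36 + 62.41 − 16.81)/(2·6.0·7.9) = 81.6/94.8 ≈ 0.860759  ⇒  A ≈ 30.598°
cos(B) = (a² + c² − b²)/(2ac) = (16.81 + 62.41 − 36)/(2·4.1·7.9) = 43.22/64.78 ≈ 0.667181  ⇒  B ≈ 48.1501°
cos(C) = (a² + b² − c²)/(2ab) = (16.81 + 36 − 62.41)/(2·4.1·6.0) = -9.6/49.2 ≈ -0.195122  ⇒  C ≈ 101.252°
Check: A + B + C ≈ 180°

A = 30.6°, B = 48.15°, C = 101.3°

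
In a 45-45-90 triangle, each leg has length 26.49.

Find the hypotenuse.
In a 45-45-90 triangle the sides are in ratio 1 : 1 : √2, so hypotenuse = leg·√2.
Hypotenuse = 26.49·√2 ≈ 26.49·1.41421 ≈ 37.4625

Hypotenuse = 26.49√2 = 37.46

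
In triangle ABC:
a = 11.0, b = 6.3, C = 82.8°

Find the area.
Two sides and the included angle (SAS): A = ½·a·b·sin(C) = ½·11.0·6.3·sin(82.8°)
sin(82.8°) ≈ 0.992115
A ≈ ½·69.3·0.992115 = 34.65·0.992115 ≈ 34.3768

Area = 34.38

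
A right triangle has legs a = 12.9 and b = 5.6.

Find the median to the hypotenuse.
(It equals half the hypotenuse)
Hypotenuse c = √(a² + b²) = √(166.41 + 31.36) = √197.77 ≈ 14.0631
Median to hypotenuse = c/2 ≈ 14.0631/2 ≈ 7.03154

Median = 7.032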